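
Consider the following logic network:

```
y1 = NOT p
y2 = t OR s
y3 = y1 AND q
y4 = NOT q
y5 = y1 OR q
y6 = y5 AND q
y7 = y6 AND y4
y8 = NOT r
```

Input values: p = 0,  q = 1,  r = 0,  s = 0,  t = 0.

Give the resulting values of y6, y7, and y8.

y6 = 1, y7 = 0, y8 = 1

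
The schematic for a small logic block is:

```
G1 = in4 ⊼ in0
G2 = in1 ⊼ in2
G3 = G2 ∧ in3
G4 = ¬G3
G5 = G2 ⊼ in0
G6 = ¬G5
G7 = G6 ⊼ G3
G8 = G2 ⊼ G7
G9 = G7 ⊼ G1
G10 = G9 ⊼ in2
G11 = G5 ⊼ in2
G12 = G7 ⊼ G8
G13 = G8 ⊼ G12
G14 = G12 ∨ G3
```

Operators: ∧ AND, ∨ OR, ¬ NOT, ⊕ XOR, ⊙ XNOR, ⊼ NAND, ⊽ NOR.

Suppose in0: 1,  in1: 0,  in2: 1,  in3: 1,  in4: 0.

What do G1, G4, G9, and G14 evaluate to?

G1 = 1; G4 = 0; G9 = 1; G14 = 1

G1 = in4 NAND in0 = 0 NAND 1 = 1
G2 = in1 NAND in2 = 0 NAND 1 = 1
G3 = G2 AND in3 = 1 AND 1 = 1
G4 = NOT G3 = NOT 1 = 0
G5 = G2 NAND in0 = 1 NAND 1 = 0
G6 = NOT G5 = NOT 0 = 1
G7 = G6 NAND G3 = 1 NAND 1 = 0
G8 = G2 NAND G7 = 1 NAND 0 = 1
G9 = G7 NAND G1 = 0 NAND 1 = 1
G12 = G7 NAND G8 = 0 NAND 1 = 1
G14 = G12 OR G3 = 1 OR 1 = 1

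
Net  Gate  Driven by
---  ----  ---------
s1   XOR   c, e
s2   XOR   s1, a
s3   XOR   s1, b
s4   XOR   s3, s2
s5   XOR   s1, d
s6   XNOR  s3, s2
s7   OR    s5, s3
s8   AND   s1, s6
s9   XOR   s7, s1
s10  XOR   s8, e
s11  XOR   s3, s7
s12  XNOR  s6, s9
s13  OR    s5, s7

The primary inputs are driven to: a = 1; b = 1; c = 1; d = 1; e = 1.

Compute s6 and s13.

s6 = 1, s13 = 1

s1 = c XOR e = 1 XOR 1 = 0
s2 = s1 XOR a = 0 XOR 1 = 1
s3 = s1 XOR b = 0 XOR 1 = 1
s5 = s1 XOR d = 0 XOR 1 = 1
s6 = s3 XNOR s2 = 1 XNOR 1 = 1
s7 = s5 OR s3 = 1 OR 1 = 1
s13 = s5 OR s7 = 1 OR 1 = 1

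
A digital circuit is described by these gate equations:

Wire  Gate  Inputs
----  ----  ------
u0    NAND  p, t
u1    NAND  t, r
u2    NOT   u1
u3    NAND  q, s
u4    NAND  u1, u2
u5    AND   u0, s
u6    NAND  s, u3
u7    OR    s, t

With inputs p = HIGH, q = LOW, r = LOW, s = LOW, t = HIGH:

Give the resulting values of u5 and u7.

u0 = p NAND t = HIGH NAND HIGH = LOW
u5 = u0 AND s = LOW AND LOW = LOW
u7 = s OR t = LOW OR HIGH = HIGH

u5 = LOW, u7 = HIGH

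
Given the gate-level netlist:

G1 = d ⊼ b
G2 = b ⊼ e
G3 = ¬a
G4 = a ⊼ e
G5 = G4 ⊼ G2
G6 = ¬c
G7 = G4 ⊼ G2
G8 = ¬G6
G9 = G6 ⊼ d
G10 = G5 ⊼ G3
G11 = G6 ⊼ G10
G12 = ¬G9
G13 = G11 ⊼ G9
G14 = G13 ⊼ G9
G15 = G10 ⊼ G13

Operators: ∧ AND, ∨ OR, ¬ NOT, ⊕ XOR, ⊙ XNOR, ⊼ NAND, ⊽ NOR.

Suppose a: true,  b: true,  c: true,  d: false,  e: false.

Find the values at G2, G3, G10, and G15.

G2 = true  G3 = false  G10 = true  G15 = true

G2 = b NAND e = true NAND false = true
G3 = NOT a = NOT true = false
G4 = a NAND e = true NAND false = true
G5 = G4 NAND G2 = true NAND true = false
G6 = NOT c = NOT true = false
G9 = G6 NAND d = false NAND false = true
G10 = G5 NAND G3 = false NAND false = true
G11 = G6 NAND G10 = false NAND true = true
G13 = G11 NAND G9 = true NAND true = false
G15 = G10 NAND G13 = true NAND false = true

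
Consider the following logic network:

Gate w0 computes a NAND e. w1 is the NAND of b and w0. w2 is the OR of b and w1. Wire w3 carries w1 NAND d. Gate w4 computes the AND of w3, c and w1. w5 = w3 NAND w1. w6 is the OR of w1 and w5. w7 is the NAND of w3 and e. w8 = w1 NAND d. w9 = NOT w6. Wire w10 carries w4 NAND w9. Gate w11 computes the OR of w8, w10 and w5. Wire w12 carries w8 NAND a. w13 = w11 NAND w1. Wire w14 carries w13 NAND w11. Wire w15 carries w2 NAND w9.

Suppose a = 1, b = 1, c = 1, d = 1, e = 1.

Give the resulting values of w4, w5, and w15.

w4 = 0  w5 = 1  w15 = 1

w0 = a NAND e = 1 NAND 1 = 0
w1 = b NAND w0 = 1 NAND 0 = 1
w2 = b OR w1 = 1 OR 1 = 1
w3 = w1 NAND d = 1 NAND 1 = 0
w4 = w3 AND c AND w1 = 0 AND 1 AND 1 = 0
w5 = w3 NAND w1 = 0 NAND 1 = 1
w6 = w1 OR w5 = 1 OR 1 = 1
w9 = NOT w6 = NOT 1 = 0
w15 = w2 NAND w9 = 1 NAND 0 = 1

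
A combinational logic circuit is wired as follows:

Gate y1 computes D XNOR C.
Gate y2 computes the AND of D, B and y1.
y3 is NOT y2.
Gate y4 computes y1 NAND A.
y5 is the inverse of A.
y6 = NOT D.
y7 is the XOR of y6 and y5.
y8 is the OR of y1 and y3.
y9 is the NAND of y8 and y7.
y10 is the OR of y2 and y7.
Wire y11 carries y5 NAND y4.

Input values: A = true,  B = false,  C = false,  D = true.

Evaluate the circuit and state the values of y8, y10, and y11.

y8 = true; y10 = false; y11 = true

y1 = D XNOR C = true XNOR false = false
y2 = D AND B AND y1 = true AND false AND false = false
y3 = NOT y2 = NOT false = true
y4 = y1 NAND A = false NAND true = true
y5 = NOT A = NOT true = false
y6 = NOT D = NOT true = false
y7 = y6 XOR y5 = false XOR false = false
y8 = y1 OR y3 = false OR true = true
y10 = y2 OR y7 = false OR false = false
y11 = y5 NAND y4 = false NAND true = true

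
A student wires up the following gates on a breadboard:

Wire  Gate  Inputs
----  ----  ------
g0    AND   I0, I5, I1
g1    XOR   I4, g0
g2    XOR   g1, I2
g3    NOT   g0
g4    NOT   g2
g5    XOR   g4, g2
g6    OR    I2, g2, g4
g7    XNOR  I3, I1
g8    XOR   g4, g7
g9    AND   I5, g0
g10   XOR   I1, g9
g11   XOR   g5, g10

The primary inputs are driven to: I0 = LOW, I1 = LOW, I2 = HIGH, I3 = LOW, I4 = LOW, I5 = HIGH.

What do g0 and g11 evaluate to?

g0 = I0 AND I5 AND I1 = LOW AND HIGH AND LOW = LOW
g1 = I4 XOR g0 = LOW XOR LOW = LOW
g2 = g1 XOR I2 = LOW XOR HIGH = HIGH
g4 = NOT g2 = NOT HIGH = LOW
g5 = g4 XOR g2 = LOW XOR HIGH = HIGH
g9 = I5 AND g0 = HIGH AND LOW = LOW
g10 = I1 XOR g9 = LOW XOR LOW = LOW
g11 = g5 XOR g10 = HIGH XOR LOW = HIGH

g0 = LOW  g11 = HIGH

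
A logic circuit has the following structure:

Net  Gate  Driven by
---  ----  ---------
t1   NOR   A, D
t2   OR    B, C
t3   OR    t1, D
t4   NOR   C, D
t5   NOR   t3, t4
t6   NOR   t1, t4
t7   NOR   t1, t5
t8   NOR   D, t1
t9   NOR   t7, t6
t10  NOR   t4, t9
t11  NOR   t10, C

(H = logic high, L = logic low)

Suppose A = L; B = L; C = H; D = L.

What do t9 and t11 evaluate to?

t9 = H, t11 = L

t1 = A NOR D = L NOR L = H
t3 = t1 OR D = H OR L = H
t4 = C NOR D = H NOR L = L
t5 = t3 NOR t4 = H NOR L = L
t6 = t1 NOR t4 = H NOR L = L
t7 = t1 NOR t5 = H NOR L = L
t9 = t7 NOR t6 = L NOR L = H
t10 = t4 NOR t9 = L NOR H = L
t11 = t10 NOR C = L NOR H = L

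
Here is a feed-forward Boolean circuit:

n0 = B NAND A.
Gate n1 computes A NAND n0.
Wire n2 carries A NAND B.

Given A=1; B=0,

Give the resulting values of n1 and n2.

n1 = 0, n2 = 1

n0 = B NAND A = 0 NAND 1 = 1
n1 = A NAND n0 = 1 NAND 1 = 0
n2 = A NAND B = 1 NAND 0 = 1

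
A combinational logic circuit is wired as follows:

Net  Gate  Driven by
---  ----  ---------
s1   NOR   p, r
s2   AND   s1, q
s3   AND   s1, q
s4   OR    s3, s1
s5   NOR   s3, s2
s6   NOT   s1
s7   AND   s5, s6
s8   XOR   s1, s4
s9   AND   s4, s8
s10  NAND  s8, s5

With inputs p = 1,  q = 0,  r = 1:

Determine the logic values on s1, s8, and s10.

s1 = p NOR r = 1 NOR 1 = 0
s2 = s1 AND q = 0 AND 0 = 0
s3 = s1 AND q = 0 AND 0 = 0
s4 = s3 OR s1 = 0 OR 0 = 0
s5 = s3 NOR s2 = 0 NOR 0 = 1
s8 = s1 XOR s4 = 0 XOR 0 = 0
s10 = s8 NAND s5 = 0 NAND 1 = 1

s1 = 0  s8 = 0  s10 = 1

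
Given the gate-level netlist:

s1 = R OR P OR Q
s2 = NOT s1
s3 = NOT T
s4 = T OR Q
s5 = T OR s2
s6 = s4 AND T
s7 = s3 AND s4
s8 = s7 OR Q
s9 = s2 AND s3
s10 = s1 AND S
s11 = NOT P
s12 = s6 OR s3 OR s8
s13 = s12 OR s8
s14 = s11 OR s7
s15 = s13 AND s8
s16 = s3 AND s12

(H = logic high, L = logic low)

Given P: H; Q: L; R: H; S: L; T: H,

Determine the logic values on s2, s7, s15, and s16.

s2 = L, s7 = L, s15 = L, s16 = L

s1 = R OR P OR Q = H OR H OR L = H
s2 = NOT s1 = NOT H = L
s3 = NOT T = NOT H = L
s4 = T OR Q = H OR L = H
s6 = s4 AND T = H AND H = H
s7 = s3 AND s4 = L AND H = L
s8 = s7 OR Q = L OR L = L
s12 = s6 OR s3 OR s8 = H OR L OR L = H
s13 = s12 OR s8 = H OR L = H
s15 = s13 AND s8 = H AND L = L
s16 = s3 AND s12 = L AND H = L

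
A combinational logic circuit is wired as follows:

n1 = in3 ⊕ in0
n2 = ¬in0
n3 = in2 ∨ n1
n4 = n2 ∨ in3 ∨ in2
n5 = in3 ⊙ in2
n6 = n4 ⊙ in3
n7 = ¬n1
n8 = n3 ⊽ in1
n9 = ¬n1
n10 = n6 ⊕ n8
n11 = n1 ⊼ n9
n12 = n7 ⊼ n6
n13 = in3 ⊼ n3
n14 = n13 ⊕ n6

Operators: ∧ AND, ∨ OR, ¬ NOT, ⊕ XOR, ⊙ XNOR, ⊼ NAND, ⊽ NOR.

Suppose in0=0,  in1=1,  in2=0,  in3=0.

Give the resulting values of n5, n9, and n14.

n5 = 1  n9 = 1  n14 = 1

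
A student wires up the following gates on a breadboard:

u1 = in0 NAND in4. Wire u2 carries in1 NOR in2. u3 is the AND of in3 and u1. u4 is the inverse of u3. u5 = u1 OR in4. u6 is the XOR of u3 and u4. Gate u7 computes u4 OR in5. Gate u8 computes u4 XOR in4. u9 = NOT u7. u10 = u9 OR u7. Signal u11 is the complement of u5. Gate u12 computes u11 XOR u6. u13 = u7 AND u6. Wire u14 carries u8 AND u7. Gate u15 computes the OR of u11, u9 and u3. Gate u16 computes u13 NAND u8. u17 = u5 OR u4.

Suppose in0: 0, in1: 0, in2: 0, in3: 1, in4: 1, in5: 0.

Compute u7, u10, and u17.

u7 = 0  u10 = 1  u17 = 1

u1 = in0 NAND in4 = 0 NAND 1 = 1
u3 = in3 AND u1 = 1 AND 1 = 1
u4 = NOT u3 = NOT 1 = 0
u5 = u1 OR in4 = 1 OR 1 = 1
u7 = u4 OR in5 = 0 OR 0 = 0
u9 = NOT u7 = NOT 0 = 1
u10 = u9 OR u7 = 1 OR 0 = 1
u17 = u5 OR u4 = 1 OR 0 = 1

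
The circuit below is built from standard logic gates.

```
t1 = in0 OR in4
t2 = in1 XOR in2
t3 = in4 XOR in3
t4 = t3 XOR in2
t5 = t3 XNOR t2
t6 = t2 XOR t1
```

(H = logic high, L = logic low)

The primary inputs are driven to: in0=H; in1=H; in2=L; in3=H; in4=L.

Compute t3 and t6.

t3 = H; t6 = L

t1 = in0 OR in4 = H OR L = H
t2 = in1 XOR in2 = H XOR L = H
t3 = in4 XOR in3 = L XOR H = H
t6 = t2 XOR t1 = H XOR H = L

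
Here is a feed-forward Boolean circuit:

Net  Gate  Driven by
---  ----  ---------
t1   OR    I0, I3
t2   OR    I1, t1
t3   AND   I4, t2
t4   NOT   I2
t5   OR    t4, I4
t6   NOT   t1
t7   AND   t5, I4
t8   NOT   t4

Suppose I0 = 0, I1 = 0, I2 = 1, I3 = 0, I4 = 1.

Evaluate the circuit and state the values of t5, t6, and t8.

t5 = 1  t6 = 1  t8 = 1

t1 = I0 OR I3 = 0 OR 0 = 0
t4 = NOT I2 = NOT 1 = 0
t5 = t4 OR I4 = 0 OR 1 = 1
t6 = NOT t1 = NOT 0 = 1
t8 = NOT t4 = NOT 0 = 1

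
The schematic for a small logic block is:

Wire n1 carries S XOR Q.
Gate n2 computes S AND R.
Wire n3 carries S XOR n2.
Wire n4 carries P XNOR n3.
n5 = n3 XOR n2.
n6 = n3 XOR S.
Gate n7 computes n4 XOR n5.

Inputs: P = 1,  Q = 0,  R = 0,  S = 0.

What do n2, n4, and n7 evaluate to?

n2 = S AND R = 0 AND 0 = 0
n3 = S XOR n2 = 0 XOR 0 = 0
n4 = P XNOR n3 = 1 XNOR 0 = 0
n5 = n3 XOR n2 = 0 XOR 0 = 0
n7 = n4 XOR n5 = 0 XOR 0 = 0

n2 = 0, n4 = 0, n7 = 0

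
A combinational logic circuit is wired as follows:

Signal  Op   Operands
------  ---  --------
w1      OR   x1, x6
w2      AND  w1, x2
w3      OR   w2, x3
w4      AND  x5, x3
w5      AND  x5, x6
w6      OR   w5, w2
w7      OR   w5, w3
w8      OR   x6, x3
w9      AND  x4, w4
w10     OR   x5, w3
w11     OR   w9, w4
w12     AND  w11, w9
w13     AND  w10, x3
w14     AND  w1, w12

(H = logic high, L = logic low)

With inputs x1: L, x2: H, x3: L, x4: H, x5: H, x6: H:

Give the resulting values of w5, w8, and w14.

w5 = H; w8 = H; w14 = L

w1 = x1 OR x6 = L OR H = H
w4 = x5 AND x3 = H AND L = L
w5 = x5 AND x6 = H AND H = H
w8 = x6 OR x3 = H OR L = H
w9 = x4 AND w4 = H AND L = L
w11 = w9 OR w4 = L OR L = L
w12 = w11 AND w9 = L AND L = L
w14 = w1 AND w12 = H AND L = L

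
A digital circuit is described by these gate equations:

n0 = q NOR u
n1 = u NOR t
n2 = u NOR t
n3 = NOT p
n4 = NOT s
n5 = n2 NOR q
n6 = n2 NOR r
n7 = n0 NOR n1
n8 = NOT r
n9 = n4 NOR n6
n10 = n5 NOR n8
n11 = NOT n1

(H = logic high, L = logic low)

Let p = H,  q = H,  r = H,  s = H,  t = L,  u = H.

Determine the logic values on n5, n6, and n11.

n5 = L; n6 = L; n11 = H

n1 = u NOR t = H NOR L = L
n2 = u NOR t = H NOR L = L
n5 = n2 NOR q = L NOR H = L
n6 = n2 NOR r = L NOR H = L
n11 = NOT n1 = NOT L = H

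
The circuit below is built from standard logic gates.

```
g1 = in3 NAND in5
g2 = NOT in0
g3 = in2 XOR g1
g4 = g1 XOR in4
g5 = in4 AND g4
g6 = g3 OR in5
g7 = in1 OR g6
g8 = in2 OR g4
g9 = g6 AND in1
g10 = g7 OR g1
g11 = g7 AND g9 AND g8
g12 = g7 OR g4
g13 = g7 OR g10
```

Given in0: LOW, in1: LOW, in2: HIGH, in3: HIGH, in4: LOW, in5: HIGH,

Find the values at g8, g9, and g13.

g8 = HIGH; g9 = LOW; g13 = HIGH

g1 = in3 NAND in5 = HIGH NAND HIGH = LOW
g3 = in2 XOR g1 = HIGH XOR LOW = HIGH
g4 = g1 XOR in4 = LOW XOR LOW = LOW
g6 = g3 OR in5 = HIGH OR HIGH = HIGH
g7 = in1 OR g6 = LOW OR HIGH = HIGH
g8 = in2 OR g4 = HIGH OR LOW = HIGH
g9 = g6 AND in1 = HIGH AND LOW = LOW
g10 = g7 OR g1 = HIGH OR LOW = HIGH
g13 = g7 OR g10 = HIGH OR HIGH = HIGH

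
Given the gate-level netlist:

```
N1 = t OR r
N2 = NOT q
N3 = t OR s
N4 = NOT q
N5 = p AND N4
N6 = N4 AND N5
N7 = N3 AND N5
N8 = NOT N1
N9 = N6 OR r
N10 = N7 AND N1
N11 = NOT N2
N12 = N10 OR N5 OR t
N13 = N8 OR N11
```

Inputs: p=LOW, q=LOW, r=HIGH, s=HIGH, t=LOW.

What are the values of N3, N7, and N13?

N3 = HIGH; N7 = LOW; N13 = LOW

N1 = t OR r = LOW OR HIGH = HIGH
N2 = NOT q = NOT LOW = HIGH
N3 = t OR s = LOW OR HIGH = HIGH
N4 = NOT q = NOT LOW = HIGH
N5 = p AND N4 = LOW AND HIGH = LOW
N7 = N3 AND N5 = HIGH AND LOW = LOW
N8 = NOT N1 = NOT HIGH = LOW
N11 = NOT N2 = NOT HIGH = LOW
N13 = N8 OR N11 = LOW OR LOW = LOW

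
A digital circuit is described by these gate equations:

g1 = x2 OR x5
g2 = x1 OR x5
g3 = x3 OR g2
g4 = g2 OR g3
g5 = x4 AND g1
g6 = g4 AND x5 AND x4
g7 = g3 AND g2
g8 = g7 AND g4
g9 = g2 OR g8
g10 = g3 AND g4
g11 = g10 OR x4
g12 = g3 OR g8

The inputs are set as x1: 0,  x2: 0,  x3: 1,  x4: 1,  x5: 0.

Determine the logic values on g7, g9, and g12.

g7 = 0  g9 = 0  g12 = 1

g2 = x1 OR x5 = 0 OR 0 = 0
g3 = x3 OR g2 = 1 OR 0 = 1
g4 = g2 OR g3 = 0 OR 1 = 1
g7 = g3 AND g2 = 1 AND 0 = 0
g8 = g7 AND g4 = 0 AND 1 = 0
g9 = g2 OR g8 = 0 OR 0 = 0
g12 = g3 OR g8 = 1 OR 0 = 1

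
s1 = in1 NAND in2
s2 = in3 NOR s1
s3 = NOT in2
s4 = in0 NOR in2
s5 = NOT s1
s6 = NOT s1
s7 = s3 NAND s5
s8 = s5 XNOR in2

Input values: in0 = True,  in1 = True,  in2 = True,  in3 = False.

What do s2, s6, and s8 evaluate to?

s2 = True, s6 = True, s8 = True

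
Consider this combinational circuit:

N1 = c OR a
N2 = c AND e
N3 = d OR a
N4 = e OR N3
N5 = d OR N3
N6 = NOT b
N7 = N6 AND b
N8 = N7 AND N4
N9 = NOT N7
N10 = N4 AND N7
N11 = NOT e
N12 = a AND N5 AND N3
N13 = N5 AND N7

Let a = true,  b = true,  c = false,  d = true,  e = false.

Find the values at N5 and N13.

N5 = true, N13 = false

N3 = d OR a = true OR true = true
N5 = d OR N3 = true OR true = true
N6 = NOT b = NOT true = false
N7 = N6 AND b = false AND true = false
N13 = N5 AND N7 = true AND false = false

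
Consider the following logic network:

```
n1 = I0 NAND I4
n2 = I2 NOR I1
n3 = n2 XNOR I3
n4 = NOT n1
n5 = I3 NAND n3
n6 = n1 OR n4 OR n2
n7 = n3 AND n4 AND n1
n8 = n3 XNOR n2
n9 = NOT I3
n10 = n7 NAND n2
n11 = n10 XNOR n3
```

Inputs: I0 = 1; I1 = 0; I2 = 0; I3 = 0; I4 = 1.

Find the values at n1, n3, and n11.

n1 = 0, n3 = 0, n11 = 0

n1 = I0 NAND I4 = 1 NAND 1 = 0
n2 = I2 NOR I1 = 0 NOR 0 = 1
n3 = n2 XNOR I3 = 1 XNOR 0 = 0
n4 = NOT n1 = NOT 0 = 1
n7 = n3 AND n4 AND n1 = 0 AND 1 AND 0 = 0
n10 = n7 NAND n2 = 0 NAND 1 = 1
n11 = n10 XNOR n3 = 1 XNOR 0 = 0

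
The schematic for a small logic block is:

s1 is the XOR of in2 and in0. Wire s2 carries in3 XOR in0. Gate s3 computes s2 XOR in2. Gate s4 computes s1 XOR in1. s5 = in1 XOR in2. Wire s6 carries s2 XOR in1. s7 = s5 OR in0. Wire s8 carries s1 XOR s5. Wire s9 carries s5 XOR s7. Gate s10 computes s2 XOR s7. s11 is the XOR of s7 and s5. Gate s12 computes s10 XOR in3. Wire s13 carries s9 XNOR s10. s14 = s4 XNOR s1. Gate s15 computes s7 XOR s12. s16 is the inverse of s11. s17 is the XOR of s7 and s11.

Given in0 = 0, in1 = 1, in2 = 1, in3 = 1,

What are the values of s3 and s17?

s3 = 0; s17 = 0

s2 = in3 XOR in0 = 1 XOR 0 = 1
s3 = s2 XOR in2 = 1 XOR 1 = 0
s5 = in1 XOR in2 = 1 XOR 1 = 0
s7 = s5 OR in0 = 0 OR 0 = 0
s11 = s7 XOR s5 = 0 XOR 0 = 0
s17 = s7 XOR s11 = 0 XOR 0 = 0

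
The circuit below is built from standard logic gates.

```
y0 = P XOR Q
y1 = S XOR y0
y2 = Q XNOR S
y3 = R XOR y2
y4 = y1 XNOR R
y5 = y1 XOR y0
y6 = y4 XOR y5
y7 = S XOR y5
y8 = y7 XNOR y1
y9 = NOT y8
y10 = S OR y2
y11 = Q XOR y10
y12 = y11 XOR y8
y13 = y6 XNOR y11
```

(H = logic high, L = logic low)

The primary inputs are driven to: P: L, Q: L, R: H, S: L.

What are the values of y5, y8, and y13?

y0 = P XOR Q = L XOR L = L
y1 = S XOR y0 = L XOR L = L
y2 = Q XNOR S = L XNOR L = H
y4 = y1 XNOR R = L XNOR H = L
y5 = y1 XOR y0 = L XOR L = L
y6 = y4 XOR y5 = L XOR L = L
y7 = S XOR y5 = L XOR L = L
y8 = y7 XNOR y1 = L XNOR L = H
y10 = S OR y2 = L OR H = H
y11 = Q XOR y10 = L XOR H = H
y13 = y6 XNOR y11 = L XNOR H = L

y5 = L  y8 = H  y13 = L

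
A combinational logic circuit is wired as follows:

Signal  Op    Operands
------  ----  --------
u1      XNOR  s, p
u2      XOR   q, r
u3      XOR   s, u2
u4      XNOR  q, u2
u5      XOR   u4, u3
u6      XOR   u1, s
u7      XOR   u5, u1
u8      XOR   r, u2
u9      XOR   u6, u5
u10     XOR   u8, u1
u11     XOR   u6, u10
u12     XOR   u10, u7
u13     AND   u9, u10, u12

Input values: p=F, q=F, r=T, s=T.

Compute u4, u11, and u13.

u4 = F, u11 = T, u13 = F

u1 = s XNOR p = T XNOR F = F
u2 = q XOR r = F XOR T = T
u3 = s XOR u2 = T XOR T = F
u4 = q XNOR u2 = F XNOR T = F
u5 = u4 XOR u3 = F XOR F = F
u6 = u1 XOR s = F XOR T = T
u7 = u5 XOR u1 = F XOR F = F
u8 = r XOR u2 = T XOR T = F
u9 = u6 XOR u5 = T XOR F = T
u10 = u8 XOR u1 = F XOR F = F
u11 = u6 XOR u10 = T XOR F = T
u12 = u10 XOR u7 = F XOR F = F
u13 = u9 AND u10 AND u12 = T AND F AND F = F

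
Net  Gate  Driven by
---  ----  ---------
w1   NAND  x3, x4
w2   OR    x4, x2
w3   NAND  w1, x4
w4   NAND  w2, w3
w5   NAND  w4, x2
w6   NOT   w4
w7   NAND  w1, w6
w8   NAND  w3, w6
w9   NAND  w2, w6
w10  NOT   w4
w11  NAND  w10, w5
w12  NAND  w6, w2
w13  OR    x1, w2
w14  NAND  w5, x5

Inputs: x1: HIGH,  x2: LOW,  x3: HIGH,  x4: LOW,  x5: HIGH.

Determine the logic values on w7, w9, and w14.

w7 = HIGH, w9 = HIGH, w14 = LOW

w1 = x3 NAND x4 = HIGH NAND LOW = HIGH
w2 = x4 OR x2 = LOW OR LOW = LOW
w3 = w1 NAND x4 = HIGH NAND LOW = HIGH
w4 = w2 NAND w3 = LOW NAND HIGH = HIGH
w5 = w4 NAND x2 = HIGH NAND LOW = HIGH
w6 = NOT w4 = NOT HIGH = LOW
w7 = w1 NAND w6 = HIGH NAND LOW = HIGH
w9 = w2 NAND w6 = LOW NAND LOW = HIGH
w14 = w5 NAND x5 = HIGH NAND HIGH = LOW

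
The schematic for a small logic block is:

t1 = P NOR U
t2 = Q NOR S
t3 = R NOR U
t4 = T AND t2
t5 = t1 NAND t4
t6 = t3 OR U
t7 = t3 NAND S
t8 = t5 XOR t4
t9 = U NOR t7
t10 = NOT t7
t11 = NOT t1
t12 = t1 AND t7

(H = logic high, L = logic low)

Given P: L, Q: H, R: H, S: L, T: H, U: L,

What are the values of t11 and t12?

t11 = L; t12 = H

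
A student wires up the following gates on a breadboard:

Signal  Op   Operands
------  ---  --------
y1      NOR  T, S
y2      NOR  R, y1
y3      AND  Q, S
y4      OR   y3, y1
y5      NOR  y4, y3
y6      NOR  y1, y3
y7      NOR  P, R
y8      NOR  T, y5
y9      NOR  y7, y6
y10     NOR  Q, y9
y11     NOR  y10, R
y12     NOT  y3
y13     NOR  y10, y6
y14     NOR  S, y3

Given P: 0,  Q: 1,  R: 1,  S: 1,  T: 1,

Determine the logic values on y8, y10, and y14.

y1 = T NOR S = 1 NOR 1 = 0
y3 = Q AND S = 1 AND 1 = 1
y4 = y3 OR y1 = 1 OR 0 = 1
y5 = y4 NOR y3 = 1 NOR 1 = 0
y6 = y1 NOR y3 = 0 NOR 1 = 0
y7 = P NOR R = 0 NOR 1 = 0
y8 = T NOR y5 = 1 NOR 0 = 0
y9 = y7 NOR y6 = 0 NOR 0 = 1
y10 = Q NOR y9 = 1 NOR 1 = 0
y14 = S NOR y3 = 1 NOR 1 = 0

y8 = 0, y10 = 0, y14 = 0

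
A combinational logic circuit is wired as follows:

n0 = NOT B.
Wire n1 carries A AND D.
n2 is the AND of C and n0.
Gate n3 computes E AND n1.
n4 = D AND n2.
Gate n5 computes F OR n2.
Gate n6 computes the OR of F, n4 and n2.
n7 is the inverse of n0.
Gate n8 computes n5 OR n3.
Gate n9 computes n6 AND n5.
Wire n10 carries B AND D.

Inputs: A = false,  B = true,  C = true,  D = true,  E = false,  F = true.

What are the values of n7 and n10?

n0 = NOT B = NOT true = false
n7 = NOT n0 = NOT false = true
n10 = B AND D = true AND true = true

n7 = true, n10 = true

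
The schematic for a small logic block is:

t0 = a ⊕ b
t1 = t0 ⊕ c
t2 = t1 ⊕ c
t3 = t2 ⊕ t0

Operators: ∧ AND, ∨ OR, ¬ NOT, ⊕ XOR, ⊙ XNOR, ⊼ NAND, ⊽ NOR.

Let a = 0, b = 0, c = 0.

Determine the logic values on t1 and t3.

t1 = 0, t3 = 0

t0 = a XOR b = 0 XOR 0 = 0
t1 = t0 XOR c = 0 XOR 0 = 0
t2 = t1 XOR c = 0 XOR 0 = 0
t3 = t2 XOR t0 = 0 XOR 0 = 0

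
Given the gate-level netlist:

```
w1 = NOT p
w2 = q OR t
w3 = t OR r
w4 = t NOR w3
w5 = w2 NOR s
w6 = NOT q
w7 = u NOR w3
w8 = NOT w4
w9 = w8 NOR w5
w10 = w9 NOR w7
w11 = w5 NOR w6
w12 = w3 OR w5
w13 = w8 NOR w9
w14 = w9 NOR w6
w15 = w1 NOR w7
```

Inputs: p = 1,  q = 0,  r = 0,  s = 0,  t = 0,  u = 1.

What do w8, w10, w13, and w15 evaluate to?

w8 = 0, w10 = 1, w13 = 1, w15 = 1

w1 = NOT p = NOT 1 = 0
w2 = q OR t = 0 OR 0 = 0
w3 = t OR r = 0 OR 0 = 0
w4 = t NOR w3 = 0 NOR 0 = 1
w5 = w2 NOR s = 0 NOR 0 = 1
w7 = u NOR w3 = 1 NOR 0 = 0
w8 = NOT w4 = NOT 1 = 0
w9 = w8 NOR w5 = 0 NOR 1 = 0
w10 = w9 NOR w7 = 0 NOR 0 = 1
w13 = w8 NOR w9 = 0 NOR 0 = 1
w15 = w1 NOR w7 = 0 NOR 0 = 1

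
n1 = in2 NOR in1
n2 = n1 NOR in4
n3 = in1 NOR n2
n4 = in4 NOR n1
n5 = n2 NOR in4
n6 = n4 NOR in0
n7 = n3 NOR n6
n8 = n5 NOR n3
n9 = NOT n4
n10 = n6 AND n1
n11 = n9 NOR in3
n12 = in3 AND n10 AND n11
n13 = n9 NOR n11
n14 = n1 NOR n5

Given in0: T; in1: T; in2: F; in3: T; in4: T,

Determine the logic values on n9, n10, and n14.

n9 = T  n10 = F  n14 = T

n1 = in2 NOR in1 = F NOR T = F
n2 = n1 NOR in4 = F NOR T = F
n4 = in4 NOR n1 = T NOR F = F
n5 = n2 NOR in4 = F NOR T = F
n6 = n4 NOR in0 = F NOR T = F
n9 = NOT n4 = NOT F = T
n10 = n6 AND n1 = F AND F = F
n14 = n1 NOR n5 = F NOR F = T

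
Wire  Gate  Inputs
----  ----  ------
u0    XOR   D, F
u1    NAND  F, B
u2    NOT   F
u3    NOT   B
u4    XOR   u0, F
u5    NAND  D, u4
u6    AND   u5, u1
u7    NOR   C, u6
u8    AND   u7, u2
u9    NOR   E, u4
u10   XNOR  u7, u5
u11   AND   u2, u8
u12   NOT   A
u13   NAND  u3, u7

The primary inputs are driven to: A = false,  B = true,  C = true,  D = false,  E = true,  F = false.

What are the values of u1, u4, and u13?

u0 = D XOR F = false XOR false = false
u1 = F NAND B = false NAND true = true
u3 = NOT B = NOT true = false
u4 = u0 XOR F = false XOR false = false
u5 = D NAND u4 = false NAND false = true
u6 = u5 AND u1 = true AND true = true
u7 = C NOR u6 = true NOR true = false
u13 = u3 NAND u7 = false NAND false = true

u1 = true, u4 = false, u13 = true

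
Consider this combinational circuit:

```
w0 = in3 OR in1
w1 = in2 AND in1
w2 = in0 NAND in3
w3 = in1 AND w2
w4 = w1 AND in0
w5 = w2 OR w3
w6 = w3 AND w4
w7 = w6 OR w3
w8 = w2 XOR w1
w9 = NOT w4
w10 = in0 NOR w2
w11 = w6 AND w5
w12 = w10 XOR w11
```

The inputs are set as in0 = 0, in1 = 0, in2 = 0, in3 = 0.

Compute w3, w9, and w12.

w3 = 0, w9 = 1, w12 = 0

w1 = in2 AND in1 = 0 AND 0 = 0
w2 = in0 NAND in3 = 0 NAND 0 = 1
w3 = in1 AND w2 = 0 AND 1 = 0
w4 = w1 AND in0 = 0 AND 0 = 0
w5 = w2 OR w3 = 1 OR 0 = 1
w6 = w3 AND w4 = 0 AND 0 = 0
w9 = NOT w4 = NOT 0 = 1
w10 = in0 NOR w2 = 0 NOR 1 = 0
w11 = w6 AND w5 = 0 AND 1 = 0
w12 = w10 XOR w11 = 0 XOR 0 = 0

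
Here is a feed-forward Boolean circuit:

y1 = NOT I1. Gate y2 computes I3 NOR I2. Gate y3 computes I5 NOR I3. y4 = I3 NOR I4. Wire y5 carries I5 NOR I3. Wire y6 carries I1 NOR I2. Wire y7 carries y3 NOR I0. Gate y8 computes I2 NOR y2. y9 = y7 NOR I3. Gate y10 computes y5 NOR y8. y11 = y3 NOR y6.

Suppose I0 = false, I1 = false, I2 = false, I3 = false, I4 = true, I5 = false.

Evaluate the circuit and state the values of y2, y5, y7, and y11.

y2 = true, y5 = true, y7 = false, y11 = false

y2 = I3 NOR I2 = false NOR false = true
y3 = I5 NOR I3 = false NOR false = true
y5 = I5 NOR I3 = false NOR false = true
y6 = I1 NOR I2 = false NOR false = true
y7 = y3 NOR I0 = true NOR false = false
y11 = y3 NOR y6 = true NOR true = false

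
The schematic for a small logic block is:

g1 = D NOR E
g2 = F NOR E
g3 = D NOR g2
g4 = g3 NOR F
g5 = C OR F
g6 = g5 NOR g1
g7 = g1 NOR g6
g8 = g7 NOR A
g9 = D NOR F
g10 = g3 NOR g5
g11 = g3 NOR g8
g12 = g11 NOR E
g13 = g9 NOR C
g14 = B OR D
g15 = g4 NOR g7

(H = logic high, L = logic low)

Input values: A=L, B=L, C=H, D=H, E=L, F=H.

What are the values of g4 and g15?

g4 = L; g15 = L

g1 = D NOR E = H NOR L = L
g2 = F NOR E = H NOR L = L
g3 = D NOR g2 = H NOR L = L
g4 = g3 NOR F = L NOR H = L
g5 = C OR F = H OR H = H
g6 = g5 NOR g1 = H NOR L = L
g7 = g1 NOR g6 = L NOR L = H
g15 = g4 NOR g7 = L NOR H = L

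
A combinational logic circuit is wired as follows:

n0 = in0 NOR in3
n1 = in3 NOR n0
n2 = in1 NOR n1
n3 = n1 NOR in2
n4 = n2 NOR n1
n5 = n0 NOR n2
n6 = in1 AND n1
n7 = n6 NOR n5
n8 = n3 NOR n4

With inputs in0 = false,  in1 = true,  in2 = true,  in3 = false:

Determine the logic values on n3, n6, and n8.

n0 = in0 NOR in3 = false NOR false = true
n1 = in3 NOR n0 = false NOR true = false
n2 = in1 NOR n1 = true NOR false = false
n3 = n1 NOR in2 = false NOR true = false
n4 = n2 NOR n1 = false NOR false = true
n6 = in1 AND n1 = true AND false = false
n8 = n3 NOR n4 = false NOR true = false

n3 = false; n6 = false; n8 = false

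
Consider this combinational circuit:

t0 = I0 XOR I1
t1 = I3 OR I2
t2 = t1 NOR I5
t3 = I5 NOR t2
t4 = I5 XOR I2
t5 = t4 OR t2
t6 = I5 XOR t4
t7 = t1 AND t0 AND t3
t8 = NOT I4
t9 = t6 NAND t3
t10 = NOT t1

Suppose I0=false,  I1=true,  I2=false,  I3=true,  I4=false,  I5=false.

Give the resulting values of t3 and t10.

t3 = true, t10 = false

t1 = I3 OR I2 = true OR false = true
t2 = t1 NOR I5 = true NOR false = false
t3 = I5 NOR t2 = false NOR false = true
t10 = NOT t1 = NOT true = false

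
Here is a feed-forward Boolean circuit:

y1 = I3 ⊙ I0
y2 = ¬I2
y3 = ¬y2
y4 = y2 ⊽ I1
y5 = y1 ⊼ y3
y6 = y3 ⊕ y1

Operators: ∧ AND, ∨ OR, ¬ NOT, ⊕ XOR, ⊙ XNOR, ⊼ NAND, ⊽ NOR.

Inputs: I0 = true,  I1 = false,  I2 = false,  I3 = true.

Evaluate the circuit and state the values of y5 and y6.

y5 = true, y6 = true

y1 = I3 XNOR I0 = true XNOR true = true
y2 = NOT I2 = NOT false = true
y3 = NOT y2 = NOT true = false
y5 = y1 NAND y3 = true NAND false = true
y6 = y3 XOR y1 = false XOR true = true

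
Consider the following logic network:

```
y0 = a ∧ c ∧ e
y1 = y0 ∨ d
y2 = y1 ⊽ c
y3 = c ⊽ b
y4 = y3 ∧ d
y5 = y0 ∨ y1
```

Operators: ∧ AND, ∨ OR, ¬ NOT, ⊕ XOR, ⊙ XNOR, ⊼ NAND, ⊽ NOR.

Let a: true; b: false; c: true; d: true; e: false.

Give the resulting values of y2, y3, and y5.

y2 = false, y3 = false, y5 = true

y0 = a AND c AND e = true AND true AND false = false
y1 = y0 OR d = false OR true = true
y2 = y1 NOR c = true NOR true = false
y3 = c NOR b = true NOR false = false
y5 = y0 OR y1 = false OR true = true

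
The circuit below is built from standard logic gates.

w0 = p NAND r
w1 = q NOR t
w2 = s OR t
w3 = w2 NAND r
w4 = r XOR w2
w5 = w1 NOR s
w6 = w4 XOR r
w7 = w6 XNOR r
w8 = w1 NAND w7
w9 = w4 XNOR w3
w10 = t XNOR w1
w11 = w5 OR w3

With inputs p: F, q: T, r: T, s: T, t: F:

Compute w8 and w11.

w1 = q NOR t = T NOR F = F
w2 = s OR t = T OR F = T
w3 = w2 NAND r = T NAND T = F
w4 = r XOR w2 = T XOR T = F
w5 = w1 NOR s = F NOR T = F
w6 = w4 XOR r = F XOR T = T
w7 = w6 XNOR r = T XNOR T = T
w8 = w1 NAND w7 = F NAND T = T
w11 = w5 OR w3 = F OR F = F

w8 = T, w11 = F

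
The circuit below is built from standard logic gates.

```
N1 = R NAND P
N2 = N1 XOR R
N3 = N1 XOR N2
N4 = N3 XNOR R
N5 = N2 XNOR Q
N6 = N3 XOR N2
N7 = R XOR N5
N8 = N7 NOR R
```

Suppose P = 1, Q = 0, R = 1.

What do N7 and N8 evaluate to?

N1 = R NAND P = 1 NAND 1 = 0
N2 = N1 XOR R = 0 XOR 1 = 1
N5 = N2 XNOR Q = 1 XNOR 0 = 0
N7 = R XOR N5 = 1 XOR 0 = 1
N8 = N7 NOR R = 1 NOR 1 = 0

N7 = 1, N8 = 0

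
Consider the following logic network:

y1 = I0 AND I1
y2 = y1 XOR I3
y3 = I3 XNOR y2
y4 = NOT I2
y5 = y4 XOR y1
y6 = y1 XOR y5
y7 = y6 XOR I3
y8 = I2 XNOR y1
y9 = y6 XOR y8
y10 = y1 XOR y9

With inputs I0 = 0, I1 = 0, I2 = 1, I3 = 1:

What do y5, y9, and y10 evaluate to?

y5 = 0  y9 = 0  y10 = 0

y1 = I0 AND I1 = 0 AND 0 = 0
y4 = NOT I2 = NOT 1 = 0
y5 = y4 XOR y1 = 0 XOR 0 = 0
y6 = y1 XOR y5 = 0 XOR 0 = 0
y8 = I2 XNOR y1 = 1 XNOR 0 = 0
y9 = y6 XOR y8 = 0 XOR 0 = 0
y10 = y1 XOR y9 = 0 XOR 0 = 0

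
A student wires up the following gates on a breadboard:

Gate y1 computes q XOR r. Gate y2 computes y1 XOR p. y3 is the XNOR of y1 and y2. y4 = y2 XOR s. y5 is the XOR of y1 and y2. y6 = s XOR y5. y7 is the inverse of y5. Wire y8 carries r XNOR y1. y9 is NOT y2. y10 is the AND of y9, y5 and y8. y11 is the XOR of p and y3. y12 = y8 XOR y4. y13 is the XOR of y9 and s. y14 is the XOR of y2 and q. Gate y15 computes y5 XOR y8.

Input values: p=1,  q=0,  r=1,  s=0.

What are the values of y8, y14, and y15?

y1 = q XOR r = 0 XOR 1 = 1
y2 = y1 XOR p = 1 XOR 1 = 0
y5 = y1 XOR y2 = 1 XOR 0 = 1
y8 = r XNOR y1 = 1 XNOR 1 = 1
y14 = y2 XOR q = 0 XOR 0 = 0
y15 = y5 XOR y8 = 1 XOR 1 = 0

y8 = 1, y14 = 0, y15 = 0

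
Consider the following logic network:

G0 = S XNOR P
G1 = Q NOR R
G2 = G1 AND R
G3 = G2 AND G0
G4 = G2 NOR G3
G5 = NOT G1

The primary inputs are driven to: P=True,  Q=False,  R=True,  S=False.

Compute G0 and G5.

G0 = False  G5 = True

G0 = S XNOR P = False XNOR True = False
G1 = Q NOR R = False NOR True = False
G5 = NOT G1 = NOT False = True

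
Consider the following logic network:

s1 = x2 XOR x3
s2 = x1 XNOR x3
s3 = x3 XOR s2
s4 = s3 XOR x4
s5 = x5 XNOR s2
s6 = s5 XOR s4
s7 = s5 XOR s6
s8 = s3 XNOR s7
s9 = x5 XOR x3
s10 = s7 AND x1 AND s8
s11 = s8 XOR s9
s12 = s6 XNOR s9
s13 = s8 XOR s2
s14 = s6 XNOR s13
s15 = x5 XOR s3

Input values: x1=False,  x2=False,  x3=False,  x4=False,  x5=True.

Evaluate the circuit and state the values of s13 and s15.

s13 = False, s15 = False

s2 = x1 XNOR x3 = False XNOR False = True
s3 = x3 XOR s2 = False XOR True = True
s4 = s3 XOR x4 = True XOR False = True
s5 = x5 XNOR s2 = True XNOR True = True
s6 = s5 XOR s4 = True XOR True = False
s7 = s5 XOR s6 = True XOR False = True
s8 = s3 XNOR s7 = True XNOR True = True
s13 = s8 XOR s2 = True XOR True = False
s15 = x5 XOR s3 = True XOR True = False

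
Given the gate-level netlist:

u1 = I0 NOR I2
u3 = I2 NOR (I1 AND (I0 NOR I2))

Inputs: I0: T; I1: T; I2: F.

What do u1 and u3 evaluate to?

u1 = T NOR F = F
u3 = F NOR (T AND (T NOR F)) = T

u1 = F, u3 = T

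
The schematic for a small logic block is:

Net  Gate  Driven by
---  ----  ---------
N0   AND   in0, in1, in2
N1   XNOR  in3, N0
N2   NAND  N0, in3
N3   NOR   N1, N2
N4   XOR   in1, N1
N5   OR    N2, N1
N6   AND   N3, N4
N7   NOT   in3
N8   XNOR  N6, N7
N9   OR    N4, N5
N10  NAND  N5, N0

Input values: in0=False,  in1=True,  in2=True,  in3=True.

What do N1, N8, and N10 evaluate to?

N0 = in0 AND in1 AND in2 = False AND True AND True = False
N1 = in3 XNOR N0 = True XNOR False = False
N2 = N0 NAND in3 = False NAND True = True
N3 = N1 NOR N2 = False NOR True = False
N4 = in1 XOR N1 = True XOR False = True
N5 = N2 OR N1 = True OR False = True
N6 = N3 AND N4 = False AND True = False
N7 = NOT in3 = NOT True = False
N8 = N6 XNOR N7 = False XNOR False = True
N10 = N5 NAND N0 = True NAND False = True

N1 = False, N8 = True, N10 = True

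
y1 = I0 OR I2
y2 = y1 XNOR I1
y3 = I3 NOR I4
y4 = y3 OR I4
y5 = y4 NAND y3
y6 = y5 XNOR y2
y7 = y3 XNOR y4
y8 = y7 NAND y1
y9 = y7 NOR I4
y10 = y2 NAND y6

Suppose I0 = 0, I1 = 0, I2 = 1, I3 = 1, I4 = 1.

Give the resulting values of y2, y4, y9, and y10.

y1 = I0 OR I2 = 0 OR 1 = 1
y2 = y1 XNOR I1 = 1 XNOR 0 = 0
y3 = I3 NOR I4 = 1 NOR 1 = 0
y4 = y3 OR I4 = 0 OR 1 = 1
y5 = y4 NAND y3 = 1 NAND 0 = 1
y6 = y5 XNOR y2 = 1 XNOR 0 = 0
y7 = y3 XNOR y4 = 0 XNOR 1 = 0
y9 = y7 NOR I4 = 0 NOR 1 = 0
y10 = y2 NAND y6 = 0 NAND 0 = 1

y2 = 0; y4 = 1; y9 = 0; y10 = 1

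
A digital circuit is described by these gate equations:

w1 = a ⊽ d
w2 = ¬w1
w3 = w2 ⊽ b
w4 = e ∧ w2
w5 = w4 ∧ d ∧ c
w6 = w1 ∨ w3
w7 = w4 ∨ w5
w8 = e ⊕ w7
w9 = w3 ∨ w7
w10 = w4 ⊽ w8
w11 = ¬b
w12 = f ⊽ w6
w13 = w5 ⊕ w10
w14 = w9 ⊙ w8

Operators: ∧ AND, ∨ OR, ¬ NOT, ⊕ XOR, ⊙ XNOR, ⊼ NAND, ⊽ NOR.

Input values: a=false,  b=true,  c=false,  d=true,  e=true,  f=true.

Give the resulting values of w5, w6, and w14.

w1 = a NOR d = false NOR true = false
w2 = NOT w1 = NOT false = true
w3 = w2 NOR b = true NOR true = false
w4 = e AND w2 = true AND true = true
w5 = w4 AND d AND c = true AND true AND false = false
w6 = w1 OR w3 = false OR false = false
w7 = w4 OR w5 = true OR false = true
w8 = e XOR w7 = true XOR true = false
w9 = w3 OR w7 = false OR true = true
w14 = w9 XNOR w8 = true XNOR false = false

w5 = false, w6 = false, w14 = false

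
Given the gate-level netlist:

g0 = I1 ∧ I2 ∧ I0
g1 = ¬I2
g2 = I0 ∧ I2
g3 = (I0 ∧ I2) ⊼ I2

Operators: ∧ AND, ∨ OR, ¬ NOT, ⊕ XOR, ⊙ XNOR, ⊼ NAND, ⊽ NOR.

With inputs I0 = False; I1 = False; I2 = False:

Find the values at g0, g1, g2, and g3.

g0 = False  g1 = True  g2 = False  g3 = True

g0 = False ∧ False ∧ False = False
g1 = ¬False = True
g2 = False ∧ False = False
g3 = (False ∧ False) ⊼ False = True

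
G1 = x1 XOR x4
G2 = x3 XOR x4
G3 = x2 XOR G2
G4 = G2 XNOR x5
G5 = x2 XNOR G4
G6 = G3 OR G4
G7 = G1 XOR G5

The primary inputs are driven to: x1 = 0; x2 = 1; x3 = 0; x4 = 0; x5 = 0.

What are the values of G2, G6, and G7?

G1 = x1 XOR x4 = 0 XOR 0 = 0
G2 = x3 XOR x4 = 0 XOR 0 = 0
G3 = x2 XOR G2 = 1 XOR 0 = 1
G4 = G2 XNOR x5 = 0 XNOR 0 = 1
G5 = x2 XNOR G4 = 1 XNOR 1 = 1
G6 = G3 OR G4 = 1 OR 1 = 1
G7 = G1 XOR G5 = 0 XOR 1 = 1

G2 = 0  G6 = 1  G7 = 1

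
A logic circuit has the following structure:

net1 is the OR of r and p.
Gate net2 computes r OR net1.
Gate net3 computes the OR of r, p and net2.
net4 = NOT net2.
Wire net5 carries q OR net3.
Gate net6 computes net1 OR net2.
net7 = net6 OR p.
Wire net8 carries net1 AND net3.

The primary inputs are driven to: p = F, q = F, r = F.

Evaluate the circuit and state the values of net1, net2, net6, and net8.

net1 = F, net2 = F, net6 = F, net8 = F

net1 = r OR p = F OR F = F
net2 = r OR net1 = F OR F = F
net3 = r OR p OR net2 = F OR F OR F = F
net6 = net1 OR net2 = F OR F = F
net8 = net1 AND net3 = F AND F = F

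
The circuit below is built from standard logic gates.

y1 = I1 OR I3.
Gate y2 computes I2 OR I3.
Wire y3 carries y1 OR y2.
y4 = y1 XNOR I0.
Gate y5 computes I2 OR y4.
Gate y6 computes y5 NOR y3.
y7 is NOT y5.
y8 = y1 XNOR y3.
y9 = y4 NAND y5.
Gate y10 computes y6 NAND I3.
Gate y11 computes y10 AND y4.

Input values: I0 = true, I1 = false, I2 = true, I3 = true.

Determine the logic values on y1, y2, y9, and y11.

y1 = true, y2 = true, y9 = false, y11 = true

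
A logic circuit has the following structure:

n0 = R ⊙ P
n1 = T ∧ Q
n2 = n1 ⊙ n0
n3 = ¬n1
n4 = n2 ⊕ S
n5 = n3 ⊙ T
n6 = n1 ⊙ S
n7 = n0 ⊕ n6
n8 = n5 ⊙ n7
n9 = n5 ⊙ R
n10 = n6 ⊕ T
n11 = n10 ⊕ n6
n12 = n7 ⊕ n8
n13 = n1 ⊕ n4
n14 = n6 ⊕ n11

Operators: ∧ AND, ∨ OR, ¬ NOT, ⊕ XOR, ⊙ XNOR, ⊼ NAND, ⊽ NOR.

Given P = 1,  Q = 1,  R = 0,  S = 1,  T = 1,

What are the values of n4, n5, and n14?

n4 = 1  n5 = 0  n14 = 0

n0 = R XNOR P = 0 XNOR 1 = 0
n1 = T AND Q = 1 AND 1 = 1
n2 = n1 XNOR n0 = 1 XNOR 0 = 0
n3 = NOT n1 = NOT 1 = 0
n4 = n2 XOR S = 0 XOR 1 = 1
n5 = n3 XNOR T = 0 XNOR 1 = 0
n6 = n1 XNOR S = 1 XNOR 1 = 1
n10 = n6 XOR T = 1 XOR 1 = 0
n11 = n10 XOR n6 = 0 XOR 1 = 1
n14 = n6 XOR n11 = 1 XOR 1 = 0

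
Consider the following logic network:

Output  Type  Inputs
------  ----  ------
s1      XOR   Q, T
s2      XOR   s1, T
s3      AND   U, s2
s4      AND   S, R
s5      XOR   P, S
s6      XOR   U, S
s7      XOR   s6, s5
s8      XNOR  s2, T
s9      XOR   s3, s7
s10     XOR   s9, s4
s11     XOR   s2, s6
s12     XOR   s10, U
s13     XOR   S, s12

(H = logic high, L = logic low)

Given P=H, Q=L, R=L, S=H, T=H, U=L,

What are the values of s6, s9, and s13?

s6 = H  s9 = H  s13 = L

s1 = Q XOR T = L XOR H = H
s2 = s1 XOR T = H XOR H = L
s3 = U AND s2 = L AND L = L
s4 = S AND R = H AND L = L
s5 = P XOR S = H XOR H = L
s6 = U XOR S = L XOR H = H
s7 = s6 XOR s5 = H XOR L = H
s9 = s3 XOR s7 = L XOR H = H
s10 = s9 XOR s4 = H XOR L = H
s12 = s10 XOR U = H XOR L = H
s13 = S XOR s12 = H XOR H = L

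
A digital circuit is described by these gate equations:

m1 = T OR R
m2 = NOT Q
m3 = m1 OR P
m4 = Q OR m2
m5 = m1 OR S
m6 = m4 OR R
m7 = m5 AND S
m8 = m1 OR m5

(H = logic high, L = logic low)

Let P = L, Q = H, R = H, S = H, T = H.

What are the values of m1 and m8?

m1 = H; m8 = H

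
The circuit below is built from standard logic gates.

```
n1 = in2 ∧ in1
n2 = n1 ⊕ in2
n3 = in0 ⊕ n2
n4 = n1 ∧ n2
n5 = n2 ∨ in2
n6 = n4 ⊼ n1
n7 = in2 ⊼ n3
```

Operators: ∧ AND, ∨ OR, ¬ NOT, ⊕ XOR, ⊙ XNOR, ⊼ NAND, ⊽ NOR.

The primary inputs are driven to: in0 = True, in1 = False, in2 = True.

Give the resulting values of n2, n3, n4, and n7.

n1 = in2 AND in1 = True AND False = False
n2 = n1 XOR in2 = False XOR True = True
n3 = in0 XOR n2 = True XOR True = False
n4 = n1 AND n2 = False AND True = False
n7 = in2 NAND n3 = True NAND False = True

n2 = True  n3 = False  n4 = False  n7 = True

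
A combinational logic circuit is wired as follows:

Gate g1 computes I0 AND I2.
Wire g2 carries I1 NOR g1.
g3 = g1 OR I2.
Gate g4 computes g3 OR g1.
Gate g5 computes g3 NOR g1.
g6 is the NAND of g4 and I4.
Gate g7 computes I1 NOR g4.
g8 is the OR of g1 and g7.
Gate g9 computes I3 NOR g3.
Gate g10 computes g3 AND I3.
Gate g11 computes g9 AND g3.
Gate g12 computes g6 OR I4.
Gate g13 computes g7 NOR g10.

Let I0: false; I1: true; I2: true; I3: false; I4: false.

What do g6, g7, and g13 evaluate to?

g6 = true  g7 = false  g13 = true

g1 = I0 AND I2 = false AND true = false
g3 = g1 OR I2 = false OR true = true
g4 = g3 OR g1 = true OR false = true
g6 = g4 NAND I4 = true NAND false = true
g7 = I1 NOR g4 = true NOR true = false
g10 = g3 AND I3 = true AND false = false
g13 = g7 NOR g10 = false NOR false = true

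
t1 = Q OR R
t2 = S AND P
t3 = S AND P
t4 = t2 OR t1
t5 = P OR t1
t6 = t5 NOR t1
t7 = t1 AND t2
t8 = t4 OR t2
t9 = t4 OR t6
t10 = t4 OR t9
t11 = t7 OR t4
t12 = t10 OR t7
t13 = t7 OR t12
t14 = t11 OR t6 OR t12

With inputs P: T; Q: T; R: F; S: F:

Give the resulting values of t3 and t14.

t3 = F, t14 = T

t1 = Q OR R = T OR F = T
t2 = S AND P = F AND T = F
t3 = S AND P = F AND T = F
t4 = t2 OR t1 = F OR T = T
t5 = P OR t1 = T OR T = T
t6 = t5 NOR t1 = T NOR T = F
t7 = t1 AND t2 = T AND F = F
t9 = t4 OR t6 = T OR F = T
t10 = t4 OR t9 = T OR T = T
t11 = t7 OR t4 = F OR T = T
t12 = t10 OR t7 = T OR F = T
t14 = t11 OR t6 OR t12 = T OR F OR T = T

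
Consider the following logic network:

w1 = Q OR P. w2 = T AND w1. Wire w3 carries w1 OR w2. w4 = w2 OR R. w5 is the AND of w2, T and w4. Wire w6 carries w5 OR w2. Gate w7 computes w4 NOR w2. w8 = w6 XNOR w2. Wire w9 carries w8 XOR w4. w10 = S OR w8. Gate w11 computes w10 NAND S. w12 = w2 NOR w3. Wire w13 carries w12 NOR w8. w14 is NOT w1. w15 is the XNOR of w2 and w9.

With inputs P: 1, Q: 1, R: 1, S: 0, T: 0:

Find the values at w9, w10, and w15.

w9 = 0; w10 = 1; w15 = 1

w1 = Q OR P = 1 OR 1 = 1
w2 = T AND w1 = 0 AND 1 = 0
w4 = w2 OR R = 0 OR 1 = 1
w5 = w2 AND T AND w4 = 0 AND 0 AND 1 = 0
w6 = w5 OR w2 = 0 OR 0 = 0
w8 = w6 XNOR w2 = 0 XNOR 0 = 1
w9 = w8 XOR w4 = 1 XOR 1 = 0
w10 = S OR w8 = 0 OR 1 = 1
w15 = w2 XNOR w9 = 0 XNOR 0 = 1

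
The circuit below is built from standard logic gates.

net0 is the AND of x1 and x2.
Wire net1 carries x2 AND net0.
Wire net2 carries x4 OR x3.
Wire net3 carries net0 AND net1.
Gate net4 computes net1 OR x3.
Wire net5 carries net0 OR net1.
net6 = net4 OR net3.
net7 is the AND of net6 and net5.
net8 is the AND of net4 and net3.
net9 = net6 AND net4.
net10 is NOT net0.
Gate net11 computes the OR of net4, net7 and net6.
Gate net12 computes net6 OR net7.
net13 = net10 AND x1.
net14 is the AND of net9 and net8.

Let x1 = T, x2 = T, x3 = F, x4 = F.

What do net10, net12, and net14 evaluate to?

net10 = F; net12 = T; net14 = T

net0 = x1 AND x2 = T AND T = T
net1 = x2 AND net0 = T AND T = T
net3 = net0 AND net1 = T AND T = T
net4 = net1 OR x3 = T OR F = T
net5 = net0 OR net1 = T OR T = T
net6 = net4 OR net3 = T OR T = T
net7 = net6 AND net5 = T AND T = T
net8 = net4 AND net3 = T AND T = T
net9 = net6 AND net4 = T AND T = T
net10 = NOT net0 = NOT T = F
net12 = net6 OR net7 = T OR T = T
net14 = net9 AND net8 = T AND T = T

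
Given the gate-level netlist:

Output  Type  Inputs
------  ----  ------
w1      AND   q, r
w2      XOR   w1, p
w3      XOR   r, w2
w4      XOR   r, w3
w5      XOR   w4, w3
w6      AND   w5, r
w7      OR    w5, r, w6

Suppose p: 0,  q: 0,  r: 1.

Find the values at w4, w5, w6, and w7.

w1 = q AND r = 0 AND 1 = 0
w2 = w1 XOR p = 0 XOR 0 = 0
w3 = r XOR w2 = 1 XOR 0 = 1
w4 = r XOR w3 = 1 XOR 1 = 0
w5 = w4 XOR w3 = 0 XOR 1 = 1
w6 = w5 AND r = 1 AND 1 = 1
w7 = w5 OR r OR w6 = 1 OR 1 OR 1 = 1

w4 = 0, w5 = 1, w6 = 1, w7 = 1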